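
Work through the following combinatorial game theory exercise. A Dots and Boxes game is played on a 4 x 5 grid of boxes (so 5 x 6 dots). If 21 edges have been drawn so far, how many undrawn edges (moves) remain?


Grid: 4 x 5 boxes, i.e. 5 rows and 6 columns of dots.
Horizontal edges: (rows + 1) * cols = 5 * 5 = 25
Vertical edges: rows * (cols + 1) = 4 * 6 = 24
Total edges: 25 + 24 = 49
Edges drawn: 21
Remaining: 49 - 21 = 28

28


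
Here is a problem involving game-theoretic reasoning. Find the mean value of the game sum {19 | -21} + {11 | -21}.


G1 = {19 | -21}, G2 = {11 | -21}
Each is a switch {a | b} with numbers a > b; its mean value is (a + b)/2, and mean value is additive over game sums: m(G1 + G2) = m(G1) + m(G2).
Mean of G1 = (19 + (-21))/2 = -2/2 = -1
Mean of G2 = (11 + (-21))/2 = -10/2 = -5
Mean of G1 + G2 = -1 + -5 = -6

-6


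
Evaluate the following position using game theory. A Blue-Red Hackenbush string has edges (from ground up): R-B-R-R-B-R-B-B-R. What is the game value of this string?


Edges (from ground): R-B-R-R-B-R-B-B-R
By Berlekamp's sign-expansion rule, a Blue-Red Hackenbush stalk has the value of the surreal number whose sign sequence is the edge sequence with B -> + and R -> -.
Sign sequence: -+--+-++-
Trace the sign expansion in the surreal number tree, starting from 0:
Edge 1: R (sign -) -> bounds (-inf, 0), value = -1
Edge 2: B (sign +) -> bounds (-1, 0), value = -1/2
Edge 3: R (sign -) -> bounds (-1, -1/2), value = -3/4
Edge 4: R (sign -) -> bounds (-1, -3/4), value = -7/8
Edge 5: B (sign +) -> bounds (-7/8, -3/4), value = -13/16
Edge 6: R (sign -) -> bounds (-7/8, -13/16), value = -27/32
Edge 7: B (sign +) -> bounds (-27/32, -13/16), value = -53/64
Edge 8: B (sign +) -> bounds (-53/64, -13/16), value = -105/128
Edge 9: R (sign -) -> bounds (-53/64, -105/128), value = -211/256
Game value = -211/256

-211/256


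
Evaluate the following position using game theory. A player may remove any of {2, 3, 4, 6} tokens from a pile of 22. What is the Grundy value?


The subtraction set is S = {2, 3, 4, 6}.
G(k) = mex{ G(k - s) : s in S, s <= k }. We compute iteratively: G(0) = 0.
G(1) = mex({}) = 0
G(2) = mex({0}) = 1
G(3) = mex({0}) = 1
G(4) = mex({0, 1}) = 2
G(5) = mex({0, 1}) = 2
G(6) = mex({0, 1, 2}) = 3
G(7) = mex({0, 1, 2}) = 3
G(8) = mex({1, 2, 3}) = 0
G(9) = mex({1, 2, 3}) = 0
G(10) = mex({0, 2, 3}) = 1
G(11) = mex({0, 2, 3}) = 1
G(12) = mex({0, 1, 3}) = 2
G(13) = mex({0, 1, 3}) = 2
Observe that G(8)..G(13) = 0, 0, 1, 1, 2, 2 repeats G(0)..G(5) = 0, 0, 1, 1, 2, 2.
For k >= max(S) = 6, G(k) is determined by the previous 6 values G(k-6)..G(k-1); a window of 6 consecutive values has recurred shifted by 8, so by induction G(k + 8) = G(k) for all k >= 0: the sequence is periodic from the start with period 8.
One period: G(0..7) = 0, 0, 1, 1, 2, 2, 3, 3.
22 mod 8 = 6, so G(22) = G(6) = 3.

3


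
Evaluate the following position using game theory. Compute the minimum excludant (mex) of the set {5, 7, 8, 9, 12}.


Set = {5, 7, 8, 9, 12}
0 is NOT in the set. This is the mex.
mex = 0

0


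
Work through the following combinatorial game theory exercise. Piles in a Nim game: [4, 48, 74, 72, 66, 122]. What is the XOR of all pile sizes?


We need the XOR (exclusive or) of all pile sizes.
After XOR-ing pile 1 (size 4): 0 XOR 4 = 4
After XOR-ing pile 2 (size 48): 4 XOR 48 = 52
After XOR-ing pile 3 (size 74): 52 XOR 74 = 126
After XOR-ing pile 4 (size 72): 126 XOR 72 = 54
After XOR-ing pile 5 (size 66): 54 XOR 66 = 116
After XOR-ing pile 6 (size 122): 116 XOR 122 = 14
The Nim-value of this position is 14.

14


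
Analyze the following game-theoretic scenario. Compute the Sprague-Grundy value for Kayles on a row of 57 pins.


Kayles: a move removes 1 or 2 adjacent pins from a contiguous row.
Removing pins from a row of k leaves two independent rows (a, b) with a + b = k - 1 (one pin) or a + b = k - 2 (two pins); an end removal gives a = 0.
By Sprague-Grundy, G(k) = mex{ G(a) XOR G(b) } over all these splits. G(0) = 0.
G(1): splits (0,0):0^0=0 -> mex({0}) = 1
G(2): splits (0,1):0^1=1 (0,0):0^0=0 -> mex({0, 1}) = 2
G(3): splits (0,2):0^2=2 (1,1):1^1=0 (0,1):0^1=1 -> mex({0, 1, 2}) = 3
G(4): splits (0,3):0^3=3 (1,2):1^2=3 (0,2):0^2=2 (1,1):1^1=0 -> mex({0, 2, 3}) = 1
G(5): splits (0,4):0^1=1 (1,3):1^3=2 (2,2):2^2=0 (0,3):0^3=3 (1,2):1^2=3 -> mex({0, 1, 2, 3}) = 4
G(6) = mex({0, 1, 2, 4}) = 3
G(7) = mex({0, 1, 3, 4, 5}) = 2
G(8) = mex({0, 2, 3, 5, 6}) = 1
G(9) = mex({0, 1, 2, 3, 6, 7}) = 4
G(10) = mex({0, 1, 3, 4, 5, 7}) = 2
G(11) = mex({0, 1, 2, 3, 4, 5}) = 6
G(12) = mex({0, 1, 2, 3, 5, 6, 7}) = 4
G(13) = mex({0, 2, 3, 4, 6, 7}) = 1
G(14) = mex({0, 1, 4, 5, 6, 7}) = 2
G(15) = mex({0, 1, 2, 3, 4, 5, 6}) = 7
G(16) = mex({0, 2, 3, 5, 6, 7}) = 1
G(17) = mex({0, 1, 2, 3, 5, 6, 7}) = 4
G(18) = mex({0, 1, 2, 4, 5, 6}) = 3
G(19) = mex({0, 1, 3, 4, 5, 7}) = 2
G(20) = mex({0, 2, 3, 4, 5, 6, 7}) = 1
G(21) = mex({0, 1, 2, 3, 5, 6, 7}) = 4
G(22) = mex({0, 1, 2, 3, 4, 5, 7}) = 6
G(23) = mex({0, 1, 2, 3, 4, 5, 6}) = 7
G(24) = mex({0, 1, 2, 3, 5, 6, 7}) = 4
G(25) = mex({0, 2, 3, 4, 6, 7}) = 1
G(26) = mex({0, 1, 3, 4, 5, 6, 7}) = 2
G(27) = mex({0, 1, 2, 3, 4, 5, 6, 7}) = 8
G(28) = mex({0, 1, 2, 3, 4, 6, 7, 8}) = 5
G(29) = mex({0, 1, 2, 3, 5, 6, 7, 8, 9}) = 4
G(30) = mex({0, 1, 2, 3, 4, 5, 6, 9, 10}) = 7
G(31) = mex({0, 1, 3, 4, 5, 7, 10, 11}) = 2
G(32) = mex({0, 2, 3, 4, 5, 6, 7, 9, 11}) = 1
G(33) = mex({0, 1, 2, 3, 4, 5, 6, 7, 9, 12}) = 8
G(34) = mex({0, 1, 2, 3, 4, 5, 7, 8, 11, 12}) = 6
G(35) = mex({0, 1, 2, 3, 4, 5, 6, 8, 9, 10, 11}) = 7
G(36) = mex({0, 1, 2, 3, 5, 6, 7, 9, 10}) = 4
G(37) = mex({0, 2, 3, 4, 6, 7, 9, 10, 11, 12}) = 1
G(38) = mex({0, 1, 3, 4, 5, 6, 7, 9, 10, 11, 12}) = 2
G(39) = mex({0, 1, 2, 4, 5, 6, 7, 9, 10, 12, 14}) = 3
G(40) = mex({0, 2, 3, 4, 6, 7, 11, 12, 14}) = 1
G(41) = mex({0, 1, 2, 3, 5, 6, 7, 9, 10, 11, 12}) = 4
G(42) = mex({0, 1, 2, 3, 4, 5, 6, 9, 10}) = 7
G(43) = mex({0, 1, 3, 4, 5, 7, 9, 10, 12, 15}) = 2
G(44) = mex({0, 2, 3, 4, 5, 6, 7, 9, 10, 12, 15}) = 1
G(45) = mex({0, 1, 2, 3, 4, 5, 6, 7, 9, 10, 12, 14}) = 8
G(46) = mex({0, 1, 3, 4, 5, 7, 8, 11, 12, 14}) = 2
G(47) = mex({0, 1, 2, 3, 4, 5, 6, 8, 9, 10, 11, 12}) = 7
G(48) = mex({0, 1, 2, 3, 5, 6, 7, 9, 10}) = 4
G(49) = mex({0, 2, 3, 4, 6, 7, 9, 10, 11, 12, 15}) = 1
G(50) = mex({0, 1, 4, 5, 6, 7, 9, 11, 12, 14, 15}) = 2
G(51) = mex({0, 1, 2, 3, 4, 5, 6, 7, 9, 12, 14, 15}) = 8
G(52) = mex({0, 2, 3, 4, 5, 6, 7, 8, 11, 12, 15}) = 1
G(53) = mex({0, 1, 2, 3, 5, 6, 7, 8, 9, 10, 11, 12}) = 4
G(54) = mex({0, 1, 2, 3, 4, 5, 6, 9, 10}) = 7
G(55) = mex({0, 1, 3, 4, 5, 7, 9, 10, 11, 12}) = 2
G(56) = mex({0, 2, 3, 4, 5, 6, 7, 9, 10, 11, 12, 13, 14}) = 1
G(57) = mex({0, 1, 2, 3, 5, 6, 7, 9, 10, 12, 13, 14, 15}) = 4
Therefore G(57) = 4.

4


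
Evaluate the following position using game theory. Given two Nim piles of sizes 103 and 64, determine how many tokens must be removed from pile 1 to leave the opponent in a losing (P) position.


Piles: 103 and 64
Current XOR: 103 XOR 64 = 39 (non-zero, so this is an N-position).
To make the XOR zero, we need to find a move that balances the piles.
For pile 1 (size 103): target = 103 XOR 39 = 64
We reduce pile 1 from 103 to 64.
Tokens removed: 103 - 64 = 39
Verification: 64 XOR 64 = 0

39


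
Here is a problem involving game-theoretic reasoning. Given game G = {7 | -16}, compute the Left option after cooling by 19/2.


Original game: {7 | -16} (a switch {a | b} with a > b).
Cooling by t (for t below the temperature (a - b)/2 = 23/2) taxes each move by t: {a | b} cooled by t is {a - t | b + t}.
Cooling amount: t = 19/2
Cooled Left option: 7 - 19/2 = -5/2
Cooled Right option: -16 + 19/2 = -13/2
Cooled game: {-5/2 | -13/2}
Left option = -5/2

-5/2


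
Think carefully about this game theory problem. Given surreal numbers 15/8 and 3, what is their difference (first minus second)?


x = 15/8, y = 3
Converting to common denominator: 8
x = 15/8, y = 24/8
x - y = 15/8 - 3 = -9/8

-9/8


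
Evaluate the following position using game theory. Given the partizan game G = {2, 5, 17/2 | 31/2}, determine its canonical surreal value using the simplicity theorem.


Left options: {2, 5, 17/2}, max = 17/2
Right options: {31/2}, min = 31/2
All options are numbers and max(Left) < min(Right), so by the simplicity theorem the value is the simplest (earliest-born) number strictly between 17/2 and 31/2.
Integers 9 through 15 all lie strictly between 17/2 and 31/2.
Among integers, the simplest (lowest birthday = smallest |n|; 0 is born on day 0, +-n on day n) is 9.
No non-integer in the interval can be simpler: if x is a non-integer in the interval, then floor(x) or ceil(x) also lies in the interval (the interval contains an integer), and both are proper prefixes of x's sign expansion, i.e. born earlier. So the game value is 9.
Game value = 9

9


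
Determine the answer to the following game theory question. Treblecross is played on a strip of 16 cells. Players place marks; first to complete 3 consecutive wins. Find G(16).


Treblecross: place X on empty cells; 3-in-a-row wins.
Playing within two cells of an existing X lets the opponent win at once, so sensible play treats the cells i-2..i+2 around each X as dead. The player left with no safe cell loses, so this is a normal-play take-away game on strips of safe cells.
Placing X at cell i (0-indexed) of a strip of k safe cells leaves independent strips of sizes max(0, i-2) and max(0, k-i-3). Hence G(k) = mex{ G(max(0,i-2)) XOR G(max(0,k-i-3)) : 0 <= i < k }, with G(0) = 0.
G(1): splits (0,0):0^0=0 -> mex({0}) = 1
G(2): splits (0,0):0^0=0 -> mex({0}) = 1
G(3): splits (0,0):0^0=0 -> mex({0}) = 1
G(4): splits (0,1):0^1=1 (0,0):0^0=0 -> mex({0, 1}) = 2
G(5): splits (0,2):0^1=1 (0,1):0^1=1 (0,0):0^0=0 -> mex({0, 1}) = 2
G(6) = mex({1}) = 0
G(7) = mex({0, 1, 2}) = 3
G(8) = mex({0, 1, 2}) = 3
G(9) = mex({0, 2}) = 1
G(10) = mex({0, 2, 3}) = 1
G(11) = mex({0, 3}) = 1
G(12) = mex({1, 3}) = 0
G(13) = mex({0, 1, 2, 3}) = 4
G(14) = mex({0, 1, 2}) = 3
G(15) = mex({0, 1, 2}) = 3
G(16) = mex({0, 1, 2, 4}) = 3
Therefore G(16) = 3.

3


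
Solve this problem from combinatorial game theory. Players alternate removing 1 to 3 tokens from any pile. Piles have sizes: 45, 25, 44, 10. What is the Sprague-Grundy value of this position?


Subtraction set: {1, 2, 3}
For this subtraction set, G(n) = n mod 4 (period = max + 1 = 4).
Pile 1 (size 45): G(45) = 45 mod 4 = 1
Pile 2 (size 25): G(25) = 25 mod 4 = 1
Pile 3 (size 44): G(44) = 44 mod 4 = 0
Pile 4 (size 10): G(10) = 10 mod 4 = 2
Total Grundy value = XOR of all: 1 XOR 1 XOR 0 XOR 2 = 2

2


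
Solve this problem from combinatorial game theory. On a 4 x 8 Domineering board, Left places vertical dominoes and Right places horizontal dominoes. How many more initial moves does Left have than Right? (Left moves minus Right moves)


Board is 4 x 8 (rows x cols).
Left (vertical) placements: (rows-1) * cols = 3 * 8 = 24
Right (horizontal) placements: rows * (cols-1) = 4 * 7 = 28
Advantage = Left - Right = 24 - 28 = -4

-4


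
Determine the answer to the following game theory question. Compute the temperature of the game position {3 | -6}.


The game is {3 | -6}, a switch {a | b} with numbers a > b.
Cooling {a | b} by t gives {a - t | b + t}, which stops being hot when a - t = b + t, i.e. at t = (a - b)/2. So the temperature of a switch is (a - b)/2.
Temperature = (Left option - Right option) / 2
= (3 - (-6)) / 2
= 9 / 2
= 9/2

9/2


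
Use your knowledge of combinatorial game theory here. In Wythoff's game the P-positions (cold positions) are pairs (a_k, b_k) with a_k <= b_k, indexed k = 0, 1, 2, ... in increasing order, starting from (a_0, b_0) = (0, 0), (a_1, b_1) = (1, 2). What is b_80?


By Wythoff's theorem, a_k = floor(k * phi) and b_k = floor(k * phi^2) = a_k + k, where phi = (1 + sqrt(5))/2 is the golden ratio.
phi = (1 + sqrt(5))/2 = 1.618034
phi^2 = phi + 1 = 2.618034
k = 80
k * phi^2 = 80 * 2.618034 = 209.442719
b_80 = floor(k * phi^2) = 209 (check: a_80 + k = 129 + 80 = 209)

209


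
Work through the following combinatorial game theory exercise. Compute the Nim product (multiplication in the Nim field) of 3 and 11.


Nim multiplication is bilinear over XOR: (u XOR v) * w = (u*w) XOR (v*w).
So we split each operand into its bit components and XOR the pairwise Nim products.
3 = 1 + 2 (as XOR of powers of 2).
11 = 1 + 2 + 8 (as XOR of powers of 2).
Using the standard Nim-product table on single bits:
  2*2 = 3,   2*4 = 8,   2*8 = 12,
  4*4 = 6,   4*8 = 11,  8*8 = 13,
and  1*x = x (identity), k*l = l*k (commutative).
Pairwise Nim products:
  1 * 1 = 1
  1 * 2 = 2
  1 * 8 = 8
  2 * 1 = 2
  2 * 2 = 3
  2 * 8 = 12
XOR them: 1 XOR 2 XOR 8 XOR 2 XOR 3 XOR 12 = 6.
Result: 3 * 11 = 6 (in Nim).

6


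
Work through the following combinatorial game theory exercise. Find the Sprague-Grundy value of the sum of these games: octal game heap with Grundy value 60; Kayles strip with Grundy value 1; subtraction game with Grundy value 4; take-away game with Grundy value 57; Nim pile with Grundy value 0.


By the Sprague-Grundy theorem, the Grundy value of a sum of games is the XOR of individual Grundy values.
octal game heap: Grundy value = 60. Running XOR: 0 XOR 60 = 60
Kayles strip: Grundy value = 1. Running XOR: 60 XOR 1 = 61
subtraction game: Grundy value = 4. Running XOR: 61 XOR 4 = 57
take-away game: Grundy value = 57. Running XOR: 57 XOR 57 = 0
Nim pile: Grundy value = 0. Running XOR: 0 XOR 0 = 0
The combined Grundy value is 0.

0


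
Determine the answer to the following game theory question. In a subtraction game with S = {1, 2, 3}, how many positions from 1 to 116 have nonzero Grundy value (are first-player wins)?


Subtraction set S = {1, 2, 3}, so G(n) = n mod 4.
G(n) = 0 when n is a multiple of 4.
Multiples of 4 in [1, 116]: 29
N-positions (nonzero Grundy) = 116 - 29 = 87

87


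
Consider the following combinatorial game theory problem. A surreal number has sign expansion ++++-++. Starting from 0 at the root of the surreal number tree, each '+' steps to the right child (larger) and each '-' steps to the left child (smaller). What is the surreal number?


Sign expansion: ++++-++
Rule: track bounds (lo, hi), initially (-inf, +inf). On '+', the current value becomes lo and we move to the simplest number in (value, hi): value + 1 if hi = +inf, otherwise the midpoint (value + hi)/2. On '-', the current value becomes hi and we move to value - 1 if lo = -inf, otherwise the midpoint (lo + value)/2.
Start at 0.
Step 1: sign = +, move right. Bounds: (0, +inf). Value = 1
Step 2: sign = +, move right. Bounds: (1, +inf). Value = 2
Step 3: sign = +, move right. Bounds: (2, +inf). Value = 3
Step 4: sign = +, move right. Bounds: (3, +inf). Value = 4
Step 5: sign = -, move left. Bounds: (3, 4). Value = 7/2
Step 6: sign = +, move right. Bounds: (7/2, 4). Value = 15/4
Step 7: sign = +, move right. Bounds: (15/4, 4). Value = 31/8
The surreal number with sign expansion ++++-++ is 31/8.

31/8


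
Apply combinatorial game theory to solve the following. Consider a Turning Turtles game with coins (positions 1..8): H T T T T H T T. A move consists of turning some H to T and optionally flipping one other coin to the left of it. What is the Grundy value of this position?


Coins: H T T T T H T T
Key fact: a single head at position k behaves exactly like a Nim heap of size k (turning it to T and optionally flipping a coin at j < k corresponds to moving the heap from k to j, or to 0), and heads combine as a disjunctive sum (two heads at the same place would cancel, matching j XOR j = 0). So the Nim-value is the XOR of the 1-indexed positions of the heads.
Face-up positions (1-indexed): [1, 6]
XOR 0 with 1: 0 XOR 1 = 1
XOR 1 with 6: 1 XOR 6 = 7
Nim-value = 7

7


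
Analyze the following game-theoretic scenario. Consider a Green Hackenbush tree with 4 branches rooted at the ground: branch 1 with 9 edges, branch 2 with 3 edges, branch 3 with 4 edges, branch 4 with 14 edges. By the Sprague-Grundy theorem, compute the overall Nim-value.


The tree has 4 branches from the ground vertex.
In Green Hackenbush, the Nim-value of a simple path of length k is k.
Branch 1: length 9, Nim-value = 9
Branch 2: length 3, Nim-value = 3
Branch 3: length 4, Nim-value = 4
Branch 4: length 14, Nim-value = 14
Total Nim-value = XOR of all branch values:
0 XOR 9 = 9
9 XOR 3 = 10
10 XOR 4 = 14
14 XOR 14 = 0
Nim-value of the tree = 0

0


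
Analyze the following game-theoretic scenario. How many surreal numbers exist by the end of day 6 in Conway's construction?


Day 0: {|} = 0 is born. Count = 1.
Day n: the number of surreal numbers born by day n is 2^(n+1) - 1.
By day 0: 2^1 - 1 = 1
By day 1: 2^2 - 1 = 3
By day 2: 2^3 - 1 = 7
By day 3: 2^4 - 1 = 15
By day 4: 2^5 - 1 = 31
By day 5: 2^6 - 1 = 63
By day 6: 2^7 - 1 = 127
By day 6: 127 surreal numbers.

127


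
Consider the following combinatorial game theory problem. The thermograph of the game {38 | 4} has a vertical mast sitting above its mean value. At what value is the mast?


Game = {38 | 4}, a switch {a | b} with numbers a > b.
Its thermograph has left wall a - t and right wall b + t, which meet at t = (a - b)/2, where both equal (a + b)/2. So the mast (mean value) is at (a + b)/2.
Mean = (38 + (4))/2 = 42/2 = 21

21


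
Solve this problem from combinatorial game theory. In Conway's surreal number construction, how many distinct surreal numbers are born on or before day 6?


Day 0: {|} = 0 is born. Count = 1.
Day n: the number of surreal numbers born by day n is 2^(n+1) - 1.
By day 0: 2^1 - 1 = 1
By day 1: 2^2 - 1 = 3
By day 2: 2^3 - 1 = 7
By day 3: 2^4 - 1 = 15
By day 4: 2^5 - 1 = 31
By day 5: 2^6 - 1 = 63
By day 6: 2^7 - 1 = 127
By day 6: 127 surreal numbers.

127


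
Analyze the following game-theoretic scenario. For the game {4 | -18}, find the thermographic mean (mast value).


Game = {4 | -18}, a switch {a | b} with numbers a > b.
Its thermograph has left wall a - t and right wall b + t, which meet at t = (a - b)/2, where both equal (a + b)/2. So the mast (mean value) is at (a + b)/2.
Mean = (4 + (-18))/2 = -14/2 = -7

-7


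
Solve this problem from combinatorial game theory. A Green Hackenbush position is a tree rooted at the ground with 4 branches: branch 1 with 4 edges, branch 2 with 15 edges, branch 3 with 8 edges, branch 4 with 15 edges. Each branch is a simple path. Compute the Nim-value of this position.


The tree has 4 branches from the ground vertex.
In Green Hackenbush, the Nim-value of a simple path of length k is k.
Branch 1: length 4, Nim-value = 4
Branch 2: length 15, Nim-value = 15
Branch 3: length 8, Nim-value = 8
Branch 4: length 15, Nim-value = 15
Total Nim-value = XOR of all branch values:
0 XOR 4 = 4
4 XOR 15 = 11
11 XOR 8 = 3
3 XOR 15 = 12
Nim-value of the tree = 12

12


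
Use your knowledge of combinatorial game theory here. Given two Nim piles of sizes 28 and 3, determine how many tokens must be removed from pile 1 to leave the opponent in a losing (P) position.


Piles: 28 and 3
Current XOR: 28 XOR 3 = 31 (non-zero, so this is an N-position).
To make the XOR zero, we need to find a move that balances the piles.
For pile 1 (size 28): target = 28 XOR 31 = 3
We reduce pile 1 from 28 to 3.
Tokens removed: 28 - 3 = 25
Verification: 3 XOR 3 = 0

25


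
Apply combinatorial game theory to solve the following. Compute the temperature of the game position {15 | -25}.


The game is {15 | -25}, a switch {a | b} with numbers a > b.
Cooling {a | b} by t gives {a - t | b + t}, which stops being hot when a - t = b + t, i.e. at t = (a - b)/2. So the temperature of a switch is (a - b)/2.
Temperature = (Left option - Right option) / 2
= (15 - (-25)) / 2
= 40 / 2
= 20

20


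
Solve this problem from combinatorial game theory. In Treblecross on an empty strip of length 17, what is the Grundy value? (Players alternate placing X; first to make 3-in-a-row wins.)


Treblecross: place X on empty cells; 3-in-a-row wins.
Playing within two cells of an existing X lets the opponent win at once, so sensible play treats the cells i-2..i+2 around each X as dead. The player left with no safe cell loses, so this is a normal-play take-away game on strips of safe cells.
Placing X at cell i (0-indexed) of a strip of k safe cells leaves independent strips of sizes max(0, i-2) and max(0, k-i-3). Hence G(k) = mex{ G(max(0,i-2)) XOR G(max(0,k-i-3)) : 0 <= i < k }, with G(0) = 0.
G(1): splits (0,0):0^0=0 -> mex({0}) = 1
G(2): splits (0,0):0^0=0 -> mex({0}) = 1
G(3): splits (0,0):0^0=0 -> mex({0}) = 1
G(4): splits (0,1):0^1=1 (0,0):0^0=0 -> mex({0, 1}) = 2
G(5): splits (0,2):0^1=1 (0,1):0^1=1 (0,0):0^0=0 -> mex({0, 1}) = 2
G(6) = mex({1}) = 0
G(7) = mex({0, 1, 2}) = 3
G(8) = mex({0, 1, 2}) = 3
G(9) = mex({0, 2}) = 1
G(10) = mex({0, 2, 3}) = 1
G(11) = mex({0, 3}) = 1
G(12) = mex({1, 3}) = 0
G(13) = mex({0, 1, 2, 3}) = 4
G(14) = mex({0, 1, 2}) = 3
G(15) = mex({0, 1, 2}) = 3
G(16) = mex({0, 1, 2, 4}) = 3
G(17) = mex({0, 1, 3, 4}) = 2
Therefore G(17) = 2.

2


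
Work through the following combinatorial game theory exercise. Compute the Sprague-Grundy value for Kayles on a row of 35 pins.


Kayles: a move removes 1 or 2 adjacent pins from a contiguous row.
Removing pins from a row of k leaves two independent rows (a, b) with a + b = k - 1 (one pin) or a + b = k - 2 (two pins); an end removal gives a = 0.
By Sprague-Grundy, G(k) = mex{ G(a) XOR G(b) } over all these splits. G(0) = 0.
G(1): splits (0,0):0^0=0 -> mex({0}) = 1
G(2): splits (0,1):0^1=1 (0,0):0^0=0 -> mex({0, 1}) = 2
G(3): splits (0,2):0^2=2 (1,1):1^1=0 (0,1):0^1=1 -> mex({0, 1, 2}) = 3
G(4): splits (0,3):0^3=3 (1,2):1^2=3 (0,2):0^2=2 (1,1):1^1=0 -> mex({0, 2, 3}) = 1
G(5): splits (0,4):0^1=1 (1,3):1^3=2 (2,2):2^2=0 (0,3):0^3=3 (1,2):1^2=3 -> mex({0, 1, 2, 3}) = 4
G(6) = mex({0, 1, 2, 4}) = 3
G(7) = mex({0, 1, 3, 4, 5}) = 2
G(8) = mex({0, 2, 3, 5, 6}) = 1
G(9) = mex({0, 1, 2, 3, 6, 7}) = 4
G(10) = mex({0, 1, 3, 4, 5, 7}) = 2
G(11) = mex({0, 1, 2, 3, 4, 5}) = 6
G(12) = mex({0, 1, 2, 3, 5, 6, 7}) = 4
G(13) = mex({0, 2, 3, 4, 6, 7}) = 1
G(14) = mex({0, 1, 4, 5, 6, 7}) = 2
G(15) = mex({0, 1, 2, 3, 4, 5, 6}) = 7
G(16) = mex({0, 2, 3, 5, 6, 7}) = 1
G(17) = mex({0, 1, 2, 3, 5, 6, 7}) = 4
G(18) = mex({0, 1, 2, 4, 5, 6}) = 3
G(19) = mex({0, 1, 3, 4, 5, 7}) = 2
G(20) = mex({0, 2, 3, 4, 5, 6, 7}) = 1
G(21) = mex({0, 1, 2, 3, 5, 6, 7}) = 4
G(22) = mex({0, 1, 2, 3, 4, 5, 7}) = 6
G(23) = mex({0, 1, 2, 3, 4, 5, 6}) = 7
G(24) = mex({0, 1, 2, 3, 5, 6, 7}) = 4
G(25) = mex({0, 2, 3, 4, 6, 7}) = 1
G(26) = mex({0, 1, 3, 4, 5, 6, 7}) = 2
G(27) = mex({0, 1, 2, 3, 4, 5, 6, 7}) = 8
G(28) = mex({0, 1, 2, 3, 4, 6, 7, 8}) = 5
G(29) = mex({0, 1, 2, 3, 5, 6, 7, 8, 9}) = 4
G(30) = mex({0, 1, 2, 3, 4, 5, 6, 9, 10}) = 7
G(31) = mex({0, 1, 3, 4, 5, 7, 10, 11}) = 2
G(32) = mex({0, 2, 3, 4, 5, 6, 7, 9, 11}) = 1
G(33) = mex({0, 1, 2, 3, 4, 5, 6, 7, 9, 12}) = 8
G(34) = mex({0, 1, 2, 3, 4, 5, 7, 8, 11, 12}) = 6
G(35) = mex({0, 1, 2, 3, 4, 5, 6, 8, 9, 10, 11}) = 7
Therefore G(35) = 7.

7


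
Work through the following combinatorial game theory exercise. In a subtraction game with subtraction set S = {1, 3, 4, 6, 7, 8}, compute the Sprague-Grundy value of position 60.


The subtraction set is S = {1, 3, 4, 6, 7, 8}.
G(k) = mex{ G(k - s) : s in S, s <= k }. We compute iteratively: G(0) = 0.
G(1) = mex({0}) = 1
G(2) = mex({1}) = 0
G(3) = mex({0}) = 1
G(4) = mex({0, 1}) = 2
G(5) = mex({0, 1, 2}) = 3
G(6) = mex({0, 1, 3}) = 2
G(7) = mex({0, 1, 2}) = 3
G(8) = mex({0, 1, 2, 3}) = 4
G(9) = mex({0, 1, 2, 3, 4}) = 5
G(10) = mex({0, 1, 2, 3, 5}) = 4
G(11) = mex({1, 2, 3, 4}) = 0
G(12) = mex({0, 2, 3, 4, 5}) = 1
G(13) = mex({1, 2, 3, 4, 5}) = 0
G(14) = mex({0, 2, 3, 4}) = 1
G(15) = mex({0, 1, 3, 4, 5}) = 2
G(16) = mex({0, 1, 2, 4, 5}) = 3
G(17) = mex({0, 1, 3, 4, 5}) = 2
G(18) = mex({0, 1, 2, 4}) = 3
Observe that G(11)..G(18) = 0, 1, 0, 1, 2, 3, 2, 3 repeats G(0)..G(7) = 0, 1, 0, 1, 2, 3, 2, 3.
For k >= max(S) = 8, G(k) is determined by the previous 8 values G(k-8)..G(k-1); a window of 8 consecutive values has recurred shifted by 11, so by induction G(k + 11) = G(k) for all k >= 0: the sequence is periodic from the start with period 11.
One period: G(0..10) = 0, 1, 0, 1, 2, 3, 2, 3, 4, 5, 4.
60 mod 11 = 5, so G(60) = G(5) = 3.

3


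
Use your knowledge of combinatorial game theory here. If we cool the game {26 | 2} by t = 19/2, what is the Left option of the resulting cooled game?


Original game: {26 | 2} (a switch {a | b} with a > b).
Cooling by t (for t below the temperature (a - b)/2 = 12) taxes each move by t: {a | b} cooled by t is {a - t | b + t}.
Cooling amount: t = 19/2
Cooled Left option: 26 - 19/2 = 33/2
Cooled Right option: 2 + 19/2 = 23/2
Cooled game: {33/2 | 23/2}
Left option = 33/2

33/2


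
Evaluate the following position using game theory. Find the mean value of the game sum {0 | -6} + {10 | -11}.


G1 = {0 | -6}, G2 = {10 | -11}
Each is a switch {a | b} with numbers a > b; its mean value is (a + b)/2, and mean value is additive over game sums: m(G1 + G2) = m(G1) + m(G2).
Mean of G1 = (0 + (-6))/2 = -6/2 = -3
Mean of G2 = (10 + (-11))/2 = -1/2 = -1/2
Mean of G1 + G2 = -3 + -1/2 = -7/2

-7/2


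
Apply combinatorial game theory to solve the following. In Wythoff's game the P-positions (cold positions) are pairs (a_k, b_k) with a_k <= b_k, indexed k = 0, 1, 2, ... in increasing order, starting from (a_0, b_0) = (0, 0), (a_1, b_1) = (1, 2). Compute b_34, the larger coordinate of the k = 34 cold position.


By Wythoff's theorem, a_k = floor(k * phi) and b_k = floor(k * phi^2) = a_k + k, where phi = (1 + sqrt(5))/2 is the golden ratio.
phi = (1 + sqrt(5))/2 = 1.618034
phi^2 = phi + 1 = 2.618034
k = 34
k * phi^2 = 34 * 2.618034 = 89.013156
b_34 = floor(k * phi^2) = 89 (check: a_34 + k = 55 + 34 = 89)

89


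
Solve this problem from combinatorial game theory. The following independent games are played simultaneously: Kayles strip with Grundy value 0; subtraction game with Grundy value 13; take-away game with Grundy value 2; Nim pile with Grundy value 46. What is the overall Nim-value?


By the Sprague-Grundy theorem, the Grundy value of a sum of games is the XOR of individual Grundy values.
Kayles strip: Grundy value = 0. Running XOR: 0 XOR 0 = 0
subtraction game: Grundy value = 13. Running XOR: 0 XOR 13 = 13
take-away game: Grundy value = 2. Running XOR: 13 XOR 2 = 15
Nim pile: Grundy value = 46. Running XOR: 15 XOR 46 = 33
The combined Grundy value is 33.

33


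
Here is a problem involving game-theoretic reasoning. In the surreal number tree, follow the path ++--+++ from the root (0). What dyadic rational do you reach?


Sign expansion: ++--+++
Rule: track bounds (lo, hi), initially (-inf, +inf). On '+', the current value becomes lo and we move to the simplest number in (value, hi): value + 1 if hi = +inf, otherwise the midpoint (value + hi)/2. On '-', the current value becomes hi and we move to value - 1 if lo = -inf, otherwise the midpoint (lo + value)/2.
Start at 0.
Step 1: sign = +, move right. Bounds: (0, +inf). Value = 1
Step 2: sign = +, move right. Bounds: (1, +inf). Value = 2
Step 3: sign = -, move left. Bounds: (1, 2). Value = 3/2
Step 4: sign = -, move left. Bounds: (1, 3/2). Value = 5/4
Step 5: sign = +, move right. Bounds: (5/4, 3/2). Value = 11/8
Step 6: sign = +, move right. Bounds: (11/8, 3/2). Value = 23/16
Step 7: sign = +, move right. Bounds: (23/16, 3/2). Value = 47/32
The surreal number with sign expansion ++--+++ is 47/32.

47/32


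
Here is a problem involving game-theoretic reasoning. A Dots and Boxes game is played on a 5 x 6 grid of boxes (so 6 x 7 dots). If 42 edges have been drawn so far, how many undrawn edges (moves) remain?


Grid: 5 x 6 boxes, i.e. 6 rows and 7 columns of dots.
Horizontal edges: (rows + 1) * cols = 6 * 6 = 36
Vertical edges: rows * (cols + 1) = 5 * 7 = 35
Total edges: 36 + 35 = 71
Edges drawn: 42
Remaining: 71 - 42 = 29

29


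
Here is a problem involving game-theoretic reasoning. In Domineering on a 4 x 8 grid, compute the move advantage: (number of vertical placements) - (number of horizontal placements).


Board is 4 x 8 (rows x cols).
Left (vertical) placements: (rows-1) * cols = 3 * 8 = 24
Right (horizontal) placements: rows * (cols-1) = 4 * 7 = 28
Advantage = Left - Right = 24 - 28 = -4

-4


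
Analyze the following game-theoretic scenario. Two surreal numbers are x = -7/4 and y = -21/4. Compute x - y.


x = -7/4, y = -21/4
Converting to common denominator: 4
x = -7/4, y = -21/4
x - y = -7/4 - -21/4 = 7/2

7/2


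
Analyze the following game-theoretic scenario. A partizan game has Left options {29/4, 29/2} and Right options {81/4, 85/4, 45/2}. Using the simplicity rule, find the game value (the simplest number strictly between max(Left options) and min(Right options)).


Left options: {29/4, 29/2}, max = 29/2
Right options: {81/4, 85/4, 45/2}, min = 81/4
All options are numbers and max(Left) < min(Right), so by the simplicity theorem the value is the simplest (earliest-born) number strictly between 29/2 and 81/4.
Integers 15 through 20 all lie strictly between 29/2 and 81/4.
Among integers, the simplest (lowest birthday = smallest |n|; 0 is born on day 0, +-n on day n) is 15.
No non-integer in the interval can be simpler: if x is a non-integer in the interval, then floor(x) or ceil(x) also lies in the interval (the interval contains an integer), and both are proper prefixes of x's sign expansion, i.e. born earlier. So the game value is 15.
Game value = 15

15


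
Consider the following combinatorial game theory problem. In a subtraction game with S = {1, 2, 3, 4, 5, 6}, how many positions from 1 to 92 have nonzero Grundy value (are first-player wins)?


Subtraction set S = {1, 2, 3, 4, 5, 6}, so G(n) = n mod 7.
G(n) = 0 when n is a multiple of 7.
Multiples of 7 in [1, 92]: 13
N-positions (nonzero Grundy) = 92 - 13 = 79

79


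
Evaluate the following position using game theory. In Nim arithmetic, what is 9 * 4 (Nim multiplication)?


Nim multiplication is bilinear over XOR: (u XOR v) * w = (u*w) XOR (v*w).
So we split each operand into its bit components and XOR the pairwise Nim products.
9 = 1 + 8 (as XOR of powers of 2).
4 = 4 (as XOR of powers of 2).
Using the standard Nim-product table on single bits:
  2*2 = 3,   2*4 = 8,   2*8 = 12,
  4*4 = 6,   4*8 = 11,  8*8 = 13,
and  1*x = x (identity), k*l = l*k (commutative).
Pairwise Nim products:
  1 * 4 = 4
  8 * 4 = 11
XOR them: 4 XOR 11 = 15.
Result: 9 * 4 = 15 (in Nim).

15


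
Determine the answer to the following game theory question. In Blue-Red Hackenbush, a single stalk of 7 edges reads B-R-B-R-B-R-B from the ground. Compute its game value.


Edges (from ground): B-R-B-R-B-R-B
By Berlekamp's sign-expansion rule, a Blue-Red Hackenbush stalk has the value of the surreal number whose sign sequence is the edge sequence with B -> + and R -> -.
Sign sequence: +-+-+-+
Trace the sign expansion in the surreal number tree, starting from 0:
Edge 1: B (sign +) -> bounds (0, +inf), value = 1
Edge 2: R (sign -) -> bounds (0, 1), value = 1/2
Edge 3: B (sign +) -> bounds (1/2, 1), value = 3/4
Edge 4: R (sign -) -> bounds (1/2, 3/4), value = 5/8
Edge 5: B (sign +) -> bounds (5/8, 3/4), value = 11/16
Edge 6: R (sign -) -> bounds (5/8, 11/16), value = 21/32
Edge 7: B (sign +) -> bounds (21/32, 11/16), value = 43/64
Game value = 43/64

43/64


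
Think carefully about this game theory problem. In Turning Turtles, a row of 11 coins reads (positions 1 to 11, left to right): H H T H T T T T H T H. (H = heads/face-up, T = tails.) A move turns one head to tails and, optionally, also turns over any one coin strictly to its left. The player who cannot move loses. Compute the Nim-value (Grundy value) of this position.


Coins: H H T H T T T T H T H
Key fact: a single head at position k behaves exactly like a Nim heap of size k (turning it to T and optionally flipping a coin at j < k corresponds to moving the heap from k to j, or to 0), and heads combine as a disjunctive sum (two heads at the same place would cancel, matching j XOR j = 0). So the Nim-value is the XOR of the 1-indexed positions of the heads.
Face-up positions (1-indexed): [1, 2, 4, 9, 11]
XOR 0 with 1: 0 XOR 1 = 1
XOR 1 with 2: 1 XOR 2 = 3
XOR 3 with 4: 3 XOR 4 = 7
XOR 7 with 9: 7 XOR 9 = 14
XOR 14 with 11: 14 XOR 11 = 5
Nim-value = 5

5


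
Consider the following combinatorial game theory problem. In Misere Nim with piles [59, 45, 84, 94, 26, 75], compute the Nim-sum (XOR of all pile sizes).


We need the XOR (exclusive or) of all pile sizes.
After XOR-ing pile 1 (size 59): 0 XOR 59 = 59
After XOR-ing pile 2 (size 45): 59 XOR 45 = 22
After XOR-ing pile 3 (size 84): 22 XOR 84 = 66
After XOR-ing pile 4 (size 94): 66 XOR 94 = 28
After XOR-ing pile 5 (size 26): 28 XOR 26 = 6
After XOR-ing pile 6 (size 75): 6 XOR 75 = 77
The Nim-value of this position is 77.

77


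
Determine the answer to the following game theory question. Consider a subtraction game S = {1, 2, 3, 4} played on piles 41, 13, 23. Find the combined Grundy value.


Subtraction set: {1, 2, 3, 4}
For this subtraction set, G(n) = n mod 5 (period = max + 1 = 5).
Pile 1 (size 41): G(41) = 41 mod 5 = 1
Pile 2 (size 13): G(13) = 13 mod 5 = 3
Pile 3 (size 23): G(23) = 23 mod 5 = 3
Total Grundy value = XOR of all: 1 XOR 3 XOR 3 = 1

1


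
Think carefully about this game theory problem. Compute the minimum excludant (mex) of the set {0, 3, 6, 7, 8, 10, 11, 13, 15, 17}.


Set = {0, 3, 6, 7, 8, 10, 11, 13, 15, 17}
0 is in the set.
1 is NOT in the set. This is the mex.
mex = 1

1


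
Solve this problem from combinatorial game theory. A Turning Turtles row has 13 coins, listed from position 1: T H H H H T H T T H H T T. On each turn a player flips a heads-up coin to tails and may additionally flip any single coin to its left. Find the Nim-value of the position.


Coins: T H H H H T H T T H H T T
Key fact: a single head at position k behaves exactly like a Nim heap of size k (turning it to T and optionally flipping a coin at j < k corresponds to moving the heap from k to j, or to 0), and heads combine as a disjunctive sum (two heads at the same place would cancel, matching j XOR j = 0). So the Nim-value is the XOR of the 1-indexed positions of the heads.
Face-up positions (1-indexed): [2, 3, 4, 5, 7, 10, 11]
XOR 0 with 2: 0 XOR 2 = 2
XOR 2 with 3: 2 XOR 3 = 1
XOR 1 with 4: 1 XOR 4 = 5
XOR 5 with 5: 5 XOR 5 = 0
XOR 0 with 7: 0 XOR 7 = 7
XOR 7 with 10: 7 XOR 10 = 13
XOR 13 with 11: 13 XOR 11 = 6
Nim-value = 6

6


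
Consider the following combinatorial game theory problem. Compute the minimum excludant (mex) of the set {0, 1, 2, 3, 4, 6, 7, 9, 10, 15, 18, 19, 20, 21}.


Set = {0, 1, 2, 3, 4, 6, 7, 9, 10, 15, 18, 19, 20, 21}
0 is in the set.
1 is in the set.
2 is in the set.
3 is in the set.
4 is in the set.
5 is NOT in the set. This is the mex.
mex = 5

5


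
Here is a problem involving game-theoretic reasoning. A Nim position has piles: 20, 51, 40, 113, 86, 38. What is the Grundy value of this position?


We need the XOR (exclusive or) of all pile sizes.
After XOR-ing pile 1 (size 20): 0 XOR 20 = 20
After XOR-ing pile 2 (size 51): 20 XOR 51 = 39
After XOR-ing pile 3 (size 40): 39 XOR 40 = 15
After XOR-ing pile 4 (size 113): 15 XOR 113 = 126
After XOR-ing pile 5 (size 86): 126 XOR 86 = 40
After XOR-ing pile 6 (size 38): 40 XOR 38 = 14
The Nim-value of this position is 14.

14


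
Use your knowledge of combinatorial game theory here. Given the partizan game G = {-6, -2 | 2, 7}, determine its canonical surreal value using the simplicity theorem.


Left options: {-6, -2}, max = -2
Right options: {2, 7}, min = 2
All options are numbers and max(Left) < min(Right), so by the simplicity theorem the value is the simplest (earliest-born) number strictly between -2 and 2.
Integers -1 through 1 all lie strictly between -2 and 2.
Among integers, the simplest (lowest birthday = smallest |n|; 0 is born on day 0, +-n on day n) is 0.
No non-integer in the interval can be simpler: if x is a non-integer in the interval, then floor(x) or ceil(x) also lies in the interval (the interval contains an integer), and both are proper prefixes of x's sign expansion, i.e. born earlier. So the game value is 0.
Game value = 0

0


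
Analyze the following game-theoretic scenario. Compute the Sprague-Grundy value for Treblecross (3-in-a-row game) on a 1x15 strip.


Treblecross: place X on empty cells; 3-in-a-row wins.
Playing within two cells of an existing X lets the opponent win at once, so sensible play treats the cells i-2..i+2 around each X as dead. The player left with no safe cell loses, so this is a normal-play take-away game on strips of safe cells.
Placing X at cell i (0-indexed) of a strip of k safe cells leaves independent strips of sizes max(0, i-2) and max(0, k-i-3). Hence G(k) = mex{ G(max(0,i-2)) XOR G(max(0,k-i-3)) : 0 <= i < k }, with G(0) = 0.
G(1): splits (0,0):0^0=0 -> mex({0}) = 1
G(2): splits (0,0):0^0=0 -> mex({0}) = 1
G(3): splits (0,0):0^0=0 -> mex({0}) = 1
G(4): splits (0,1):0^1=1 (0,0):0^0=0 -> mex({0, 1}) = 2
G(5): splits (0,2):0^1=1 (0,1):0^1=1 (0,0):0^0=0 -> mex({0, 1}) = 2
G(6) = mex({1}) = 0
G(7) = mex({0, 1, 2}) = 3
G(8) = mex({0, 1, 2}) = 3
G(9) = mex({0, 2}) = 1
G(10) = mex({0, 2, 3}) = 1
G(11) = mex({0, 3}) = 1
G(12) = mex({1, 3}) = 0
G(13) = mex({0, 1, 2, 3}) = 4
G(14) = mex({0, 1, 2}) = 3
G(15) = mex({0, 1, 2}) = 3
Therefore G(15) = 3.

3


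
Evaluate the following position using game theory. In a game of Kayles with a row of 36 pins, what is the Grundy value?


Kayles: a move removes 1 or 2 adjacent pins from a contiguous row.
Removing pins from a row of k leaves two independent rows (a, b) with a + b = k - 1 (one pin) or a + b = k - 2 (two pins); an end removal gives a = 0.
By Sprague-Grundy, G(k) = mex{ G(a) XOR G(b) } over all these splits. G(0) = 0.
G(1): splits (0,0):0^0=0 -> mex({0}) = 1
G(2): splits (0,1):0^1=1 (0,0):0^0=0 -> mex({0, 1}) = 2
G(3): splits (0,2):0^2=2 (1,1):1^1=0 (0,1):0^1=1 -> mex({0, 1, 2}) = 3
G(4): splits (0,3):0^3=3 (1,2):1^2=3 (0,2):0^2=2 (1,1):1^1=0 -> mex({0, 2, 3}) = 1
G(5): splits (0,4):0^1=1 (1,3):1^3=2 (2,2):2^2=0 (0,3):0^3=3 (1,2):1^2=3 -> mex({0, 1, 2, 3}) = 4
G(6) = mex({0, 1, 2, 4}) = 3
G(7) = mex({0, 1, 3, 4, 5}) = 2
G(8) = mex({0, 2, 3, 5, 6}) = 1
G(9) = mex({0, 1, 2, 3, 6, 7}) = 4
G(10) = mex({0, 1, 3, 4, 5, 7}) = 2
G(11) = mex({0, 1, 2, 3, 4, 5}) = 6
G(12) = mex({0, 1, 2, 3, 5, 6, 7}) = 4
G(13) = mex({0, 2, 3, 4, 6, 7}) = 1
G(14) = mex({0, 1, 4, 5, 6, 7}) = 2
G(15) = mex({0, 1, 2, 3, 4, 5, 6}) = 7
G(16) = mex({0, 2, 3, 5, 6, 7}) = 1
G(17) = mex({0, 1, 2, 3, 5, 6, 7}) = 4
G(18) = mex({0, 1, 2, 4, 5, 6}) = 3
G(19) = mex({0, 1, 3, 4, 5, 7}) = 2
G(20) = mex({0, 2, 3, 4, 5, 6, 7}) = 1
G(21) = mex({0, 1, 2, 3, 5, 6, 7}) = 4
G(22) = mex({0, 1, 2, 3, 4, 5, 7}) = 6
G(23) = mex({0, 1, 2, 3, 4, 5, 6}) = 7
G(24) = mex({0, 1, 2, 3, 5, 6, 7}) = 4
G(25) = mex({0, 2, 3, 4, 6, 7}) = 1
G(26) = mex({0, 1, 3, 4, 5, 6, 7}) = 2
G(27) = mex({0, 1, 2, 3, 4, 5, 6, 7}) = 8
G(28) = mex({0, 1, 2, 3, 4, 6, 7, 8}) = 5
G(29) = mex({0, 1, 2, 3, 5, 6, 7, 8, 9}) = 4
G(30) = mex({0, 1, 2, 3, 4, 5, 6, 9, 10}) = 7
G(31) = mex({0, 1, 3, 4, 5, 7, 10, 11}) = 2
G(32) = mex({0, 2, 3, 4, 5, 6, 7, 9, 11}) = 1
G(33) = mex({0, 1, 2, 3, 4, 5, 6, 7, 9, 12}) = 8
G(34) = mex({0, 1, 2, 3, 4, 5, 7, 8, 11, 12}) = 6
G(35) = mex({0, 1, 2, 3, 4, 5, 6, 8, 9, 10, 11}) = 7
G(36) = mex({0, 1, 2, 3, 5, 6, 7, 9, 10}) = 4
Therefore G(36) = 4.

4


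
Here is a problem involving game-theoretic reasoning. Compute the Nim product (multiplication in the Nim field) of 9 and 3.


Nim multiplication is bilinear over XOR: (u XOR v) * w = (u*w) XOR (v*w).
So we split each operand into its bit components and XOR the pairwise Nim products.
9 = 1 + 8 (as XOR of powers of 2).
3 = 1 + 2 (as XOR of powers of 2).
Using the standard Nim-product table on single bits:
  2*2 = 3,   2*4 = 8,   2*8 = 12,
  4*4 = 6,   4*8 = 11,  8*8 = 13,
and  1*x = x (identity), k*l = l*k (commutative).
Pairwise Nim products:
  1 * 1 = 1
  1 * 2 = 2
  8 * 1 = 8
  8 * 2 = 12
XOR them: 1 XOR 2 XOR 8 XOR 12 = 7.
Result: 9 * 3 = 7 (in Nim).

7


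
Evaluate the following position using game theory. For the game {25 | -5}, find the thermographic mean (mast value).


Game = {25 | -5}, a switch {a | b} with numbers a > b.
Its thermograph has left wall a - t and right wall b + t, which meet at t = (a - b)/2, where both equal (a + b)/2. So the mast (mean value) is at (a + b)/2.
Mean = (25 + (-5))/2 = 20/2 = 10

10
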